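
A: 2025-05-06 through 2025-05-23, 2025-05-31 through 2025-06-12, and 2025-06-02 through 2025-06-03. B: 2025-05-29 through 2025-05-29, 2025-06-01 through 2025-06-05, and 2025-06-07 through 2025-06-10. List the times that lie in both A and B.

2025-06-01 through 2025-06-05, 2025-06-07 through 2025-06-10

Merge the first list: 2025-05-06 through 2025-05-23, 2025-05-31 through 2025-06-12.
2025-05-06 through 2025-05-23 meets no B interval.
2025-05-31 through 2025-06-12 ∩ B → 2025-06-01 through 2025-06-05, 2025-06-07 through 2025-06-10.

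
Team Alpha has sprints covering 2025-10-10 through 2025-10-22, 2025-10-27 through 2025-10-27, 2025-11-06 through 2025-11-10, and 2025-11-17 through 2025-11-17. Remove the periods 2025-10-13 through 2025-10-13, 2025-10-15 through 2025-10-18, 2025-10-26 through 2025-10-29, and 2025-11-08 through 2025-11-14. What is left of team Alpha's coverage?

2025-10-10 through 2025-10-22 minus B → 2025-10-10 through 2025-10-12, 2025-10-14 through 2025-10-14, 2025-10-19 through 2025-10-22.
2025-10-27 through 2025-10-27: fully covered by B → removed.
2025-11-06 through 2025-11-10 minus B → 2025-11-06 through 2025-11-07.
2025-11-17 through 2025-11-17: no B overlap → unchanged.

2025-10-10 through 2025-10-12, 2025-10-14 through 2025-10-14, 2025-10-19 through 2025-10-22, 2025-11-06 through 2025-11-07, 2025-11-17 through 2025-11-17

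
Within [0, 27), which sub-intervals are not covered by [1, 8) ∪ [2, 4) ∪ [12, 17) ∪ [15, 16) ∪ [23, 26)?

The merged coverage is [1, 8), [12, 17), [23, 26).
Complement within [0, 27): [0, 1), [8, 12), [17, 23), [26, 27).

[0, 1) ∪ [8, 12) ∪ [17, 23) ∪ [26, 27)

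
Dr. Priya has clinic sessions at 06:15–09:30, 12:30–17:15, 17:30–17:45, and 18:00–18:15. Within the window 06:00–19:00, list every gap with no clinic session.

The merged coverage is 06:15–09:30, 12:30–17:15, 17:30–17:45, 18:00–18:15.
Uncovered inside 06:00–19:00: 06:00–06:15, 09:30–12:30, 17:15–17:30, 17:45–18:00, 18:15–19:00.

06:00–06:15, 09:30–12:30, 17:15–17:30, 17:45–18:00, 18:15–19:00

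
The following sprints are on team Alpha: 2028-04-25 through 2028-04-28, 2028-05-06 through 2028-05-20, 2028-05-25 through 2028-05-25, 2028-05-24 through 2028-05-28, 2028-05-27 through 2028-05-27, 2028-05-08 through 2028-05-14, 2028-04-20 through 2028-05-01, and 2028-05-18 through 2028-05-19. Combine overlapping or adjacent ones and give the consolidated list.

Sort by start: 2028-04-20 through 2028-05-01, 2028-04-25 through 2028-04-28, 2028-05-06 through 2028-05-20, 2028-05-08 through 2028-05-14, 2028-05-18 through 2028-05-19, 2028-05-24 through 2028-05-28, 2028-05-25 through 2028-05-25, 2028-05-27 through 2028-05-27.
2028-04-25 through 2028-04-28 overlaps/touches 2028-04-20 through 2028-05-01 → extend to 2028-04-20 through 2028-05-01.
2028-05-06 through 2028-05-20 is disjoint → start new block.
2028-05-08 through 2028-05-14 overlaps/touches 2028-05-06 through 2028-05-20 → extend to 2028-05-06 through 2028-05-20.
2028-05-18 through 2028-05-19 overlaps/touches 2028-05-06 through 2028-05-20 → extend to 2028-05-06 through 2028-05-20.
2028-05-24 through 2028-05-28 is disjoint → start new block.
2028-05-25 through 2028-05-25 overlaps/touches 2028-05-24 through 2028-05-28 → extend to 2028-05-24 through 2028-05-28.
2028-05-27 through 2028-05-27 overlaps/touches 2028-05-24 through 2028-05-28 → extend to 2028-05-24 through 2028-05-28.

2028-04-20 through 2028-05-01, 2028-05-06 through 2028-05-20, 2028-05-24 through 2028-05-28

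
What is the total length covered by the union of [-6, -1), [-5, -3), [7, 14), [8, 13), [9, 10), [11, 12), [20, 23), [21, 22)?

Merged: [-6, -1), [7, 14), [20, 23).
Lengths: 5 + 7 + 3 = 15.

15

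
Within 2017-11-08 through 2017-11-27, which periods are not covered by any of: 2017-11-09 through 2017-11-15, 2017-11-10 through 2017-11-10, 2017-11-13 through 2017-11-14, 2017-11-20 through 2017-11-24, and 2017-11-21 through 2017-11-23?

The merged coverage is 2017-11-09 through 2017-11-15, 2017-11-20 through 2017-11-24.
Uncovered inside 2017-11-08 through 2017-11-27: 2017-11-08 through 2017-11-08, 2017-11-16 through 2017-11-19, 2017-11-25 through 2017-11-27.

2017-11-08 through 2017-11-08, 2017-11-16 through 2017-11-19, 2017-11-25 through 2017-11-27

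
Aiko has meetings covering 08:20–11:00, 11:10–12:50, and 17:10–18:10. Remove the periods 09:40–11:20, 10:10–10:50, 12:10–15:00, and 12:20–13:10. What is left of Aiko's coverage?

08:20–09:40, 11:20–12:10, 17:10–18:10

B, merged: 09:40–11:20, 12:10–15:00.
08:20–11:00 minus B → 08:20–09:40.
11:10–12:50 minus B → 11:20–12:10.
17:10–18:10: no B overlap → unchanged.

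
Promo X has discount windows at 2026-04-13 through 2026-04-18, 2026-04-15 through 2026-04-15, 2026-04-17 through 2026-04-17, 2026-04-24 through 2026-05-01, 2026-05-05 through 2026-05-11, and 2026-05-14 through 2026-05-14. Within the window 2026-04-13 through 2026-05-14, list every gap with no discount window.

Covered (merged): 2026-04-13 through 2026-04-18, 2026-04-24 through 2026-05-01, 2026-05-05 through 2026-05-11, 2026-05-14 through 2026-05-14.
Complement within 2026-04-13 through 2026-05-14: 2026-04-19 through 2026-04-23, 2026-05-02 through 2026-05-04, 2026-05-12 through 2026-05-13.

2026-04-19 through 2026-04-23, 2026-05-02 through 2026-05-04, 2026-05-12 through 2026-05-13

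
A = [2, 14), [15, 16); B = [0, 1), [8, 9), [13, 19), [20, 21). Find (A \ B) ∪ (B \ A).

[0, 1) ∪ [2, 8) ∪ [9, 13) ∪ [14, 15) ∪ [16, 19) ∪ [20, 21)

Only in the first: [2, 8), [9, 13).
Only in the second: [0, 1), [14, 15), [16, 19), [20, 21).
Together these are the periods covered by exactly one.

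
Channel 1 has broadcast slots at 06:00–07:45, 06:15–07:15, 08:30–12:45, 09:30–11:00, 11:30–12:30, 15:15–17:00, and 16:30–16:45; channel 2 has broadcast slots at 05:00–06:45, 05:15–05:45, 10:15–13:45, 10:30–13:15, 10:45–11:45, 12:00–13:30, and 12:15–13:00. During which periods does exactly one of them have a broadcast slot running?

05:00-06:00, 06:45-07:45, 08:30-10:15, 12:45-13:45, 15:15-17:00

Merge the first list: 06:00-07:45, 08:30-12:45, 15:15-17:00.
Merge the second list: 05:00-06:45, 10:15-13:45.
Only in the first: 06:45-07:45, 08:30-10:15, 15:15-17:00.
Only in the second: 05:00-06:00, 12:45-13:45.
Together these are the periods covered by exactly one.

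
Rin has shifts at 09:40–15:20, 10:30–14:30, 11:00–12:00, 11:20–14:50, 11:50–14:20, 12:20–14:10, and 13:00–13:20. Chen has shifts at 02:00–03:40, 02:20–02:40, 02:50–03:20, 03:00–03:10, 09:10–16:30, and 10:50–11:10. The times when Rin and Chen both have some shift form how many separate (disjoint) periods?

Merge the first list: 09:40–15:20.
Merge the second list: 02:00–03:40, 09:10–16:30.
A ∩ B = 09:40–15:20.
That is 1 disjoint piece.

1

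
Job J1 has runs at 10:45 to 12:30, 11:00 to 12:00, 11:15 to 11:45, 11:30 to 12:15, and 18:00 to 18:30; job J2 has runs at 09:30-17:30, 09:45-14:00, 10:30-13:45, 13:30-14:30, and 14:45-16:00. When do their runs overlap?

10:45–12:30

First set merges to 10:45–12:30, 18:00–18:30.
Second set merges to 09:30–17:30.
10:45–12:30 overlaps B on 10:45–12:30.
18:00–18:30 falls entirely outside B.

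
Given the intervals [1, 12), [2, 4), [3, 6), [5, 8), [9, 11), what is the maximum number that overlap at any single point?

3

At 3, 3 of the intervals are simultaneously active.
No point has more.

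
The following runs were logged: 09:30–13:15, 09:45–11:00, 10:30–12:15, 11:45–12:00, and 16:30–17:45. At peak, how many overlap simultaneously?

At 10:30, 3 of the intervals are simultaneously active.
No point has more.

3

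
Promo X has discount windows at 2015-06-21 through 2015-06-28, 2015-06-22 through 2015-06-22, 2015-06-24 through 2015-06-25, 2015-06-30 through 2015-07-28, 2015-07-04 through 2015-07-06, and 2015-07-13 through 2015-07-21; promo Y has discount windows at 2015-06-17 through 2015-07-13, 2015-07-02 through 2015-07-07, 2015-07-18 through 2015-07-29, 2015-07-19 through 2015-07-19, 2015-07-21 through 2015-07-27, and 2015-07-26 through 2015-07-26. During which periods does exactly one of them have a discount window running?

2015-06-17 through 2015-06-20, 2015-06-29 through 2015-06-29, 2015-07-14 through 2015-07-17, 2015-07-29 through 2015-07-29

First set merges to 2015-06-21 through 2015-06-28, 2015-06-30 through 2015-07-28.
Second set merges to 2015-06-17 through 2015-07-13, 2015-07-18 through 2015-07-29.
A \ B = 2015-07-14 through 2015-07-17.
B \ A = 2015-06-17 through 2015-06-20, 2015-06-29 through 2015-06-29, 2015-07-29 through 2015-07-29.
Union of the two gives the symmetric difference.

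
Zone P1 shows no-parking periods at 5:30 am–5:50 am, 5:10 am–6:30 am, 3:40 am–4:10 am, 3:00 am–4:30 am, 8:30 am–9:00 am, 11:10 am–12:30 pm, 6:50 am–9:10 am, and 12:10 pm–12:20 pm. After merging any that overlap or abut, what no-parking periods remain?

Sort by start: 3:00 am-4:30 am, 3:40 am-4:10 am, 5:10 am-6:30 am, 5:30 am-5:50 am, 6:50 am-9:10 am, 8:30 am-9:00 am, 11:10 am-12:30 pm, 12:10 pm-12:20 pm.
3:40 am-4:10 am overlaps/touches 3:00 am-4:30 am → extend to 3:00 am-4:30 am.
5:10 am-6:30 am is disjoint → start new block.
5:30 am-5:50 am overlaps/touches 5:10 am-6:30 am → extend to 5:10 am-6:30 am.
6:50 am-9:10 am is disjoint → start new block.
8:30 am-9:00 am overlaps/touches 6:50 am-9:10 am → extend to 6:50 am-9:10 am.
11:10 am-12:30 pm is disjoint → start new block.
12:10 pm-12:20 pm overlaps/touches 11:10 am-12:30 pm → extend to 11:10 am-12:30 pm.

3:00 am-4:30 am, 5:10 am-6:30 am, 6:50 am-9:10 am, 11:10 am-12:30 pm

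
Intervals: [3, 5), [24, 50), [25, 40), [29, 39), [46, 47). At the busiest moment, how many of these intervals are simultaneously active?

3

Walk the sorted start/end points keeping a running depth.
The depth first hits 3 at 29.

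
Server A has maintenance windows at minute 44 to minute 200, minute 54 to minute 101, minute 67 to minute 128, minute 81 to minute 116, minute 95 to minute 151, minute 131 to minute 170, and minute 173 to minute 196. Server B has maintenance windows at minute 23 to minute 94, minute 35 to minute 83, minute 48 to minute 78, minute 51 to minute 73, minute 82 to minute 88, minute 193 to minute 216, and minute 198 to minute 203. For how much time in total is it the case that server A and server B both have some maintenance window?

57 minutes

A, merged: minute 44 to minute 200.
B, merged: minute 23 to minute 94, minute 193 to minute 216.
A ∩ B = minute 44 to minute 94, minute 193 to minute 200.
Total: 50 minutes + 7 minutes = 57 minutes.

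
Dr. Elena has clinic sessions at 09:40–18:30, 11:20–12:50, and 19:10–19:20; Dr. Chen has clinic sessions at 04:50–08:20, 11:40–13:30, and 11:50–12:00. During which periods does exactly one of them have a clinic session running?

04:50–08:20, 09:40–11:40, 13:30–18:30, 19:10–19:20

Merge the first list: 09:40–18:30, 19:10–19:20.
Merge the second list: 04:50–08:20, 11:40–13:30.
Only in the first: 09:40–11:40, 13:30–18:30, 19:10–19:20.
Only in the second: 04:50–08:20.
Together these are the periods covered by exactly one.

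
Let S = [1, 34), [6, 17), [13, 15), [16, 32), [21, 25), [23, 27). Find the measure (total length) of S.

Merged: [1, 34).
Length: 33.

33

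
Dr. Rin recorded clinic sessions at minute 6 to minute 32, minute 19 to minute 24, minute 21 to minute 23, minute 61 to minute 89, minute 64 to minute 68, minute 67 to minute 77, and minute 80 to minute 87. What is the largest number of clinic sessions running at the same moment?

3

At minute 21, 3 of the intervals are simultaneously active.
No point has more.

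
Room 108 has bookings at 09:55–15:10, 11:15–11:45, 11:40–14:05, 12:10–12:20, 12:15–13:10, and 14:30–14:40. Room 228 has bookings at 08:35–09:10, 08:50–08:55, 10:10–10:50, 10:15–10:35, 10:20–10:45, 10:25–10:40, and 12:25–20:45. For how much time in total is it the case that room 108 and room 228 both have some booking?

A, merged: 09:55-15:10.
B, merged: 08:35-09:10, 10:10-10:50, 12:25-20:45.
A ∩ B = 10:10-10:50, 12:25-15:10.
Total: 40 min + 2 h 45 min = 3 h 25 min.

3 h 25 min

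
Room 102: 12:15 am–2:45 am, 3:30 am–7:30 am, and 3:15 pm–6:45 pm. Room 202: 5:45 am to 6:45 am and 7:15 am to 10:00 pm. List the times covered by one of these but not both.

A \ B = 12:15 am–2:45 am, 3:30 am–5:45 am, 6:45 am–7:15 am.
B \ A = 7:30 am–3:15 pm, 6:45 pm–10:00 pm.
Union of the two gives the symmetric difference.

12:15 am–2:45 am, 3:30 am–5:45 am, 6:45 am–7:15 am, 7:30 am–3:15 pm, 6:45 pm–10:00 pm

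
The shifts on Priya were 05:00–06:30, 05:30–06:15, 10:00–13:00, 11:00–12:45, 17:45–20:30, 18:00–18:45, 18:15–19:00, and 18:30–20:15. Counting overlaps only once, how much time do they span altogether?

Merged: 05:00-06:30, 10:00-13:00, 17:45-20:30.
Lengths: 1 h 30 min + 3 h + 2 h 45 min = 7 h 15 min.

7 h 15 min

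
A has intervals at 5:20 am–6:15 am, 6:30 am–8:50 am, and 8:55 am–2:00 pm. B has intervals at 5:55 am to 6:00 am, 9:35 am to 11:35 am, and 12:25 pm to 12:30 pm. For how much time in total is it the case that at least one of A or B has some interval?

8 h 20 min

A ∪ B = 5:20 am–6:15 am, 6:30 am–8:50 am, 8:55 am–2:00 pm.
Total: 55 min + 2 h 20 min + 5 h 5 min = 8 h 20 min.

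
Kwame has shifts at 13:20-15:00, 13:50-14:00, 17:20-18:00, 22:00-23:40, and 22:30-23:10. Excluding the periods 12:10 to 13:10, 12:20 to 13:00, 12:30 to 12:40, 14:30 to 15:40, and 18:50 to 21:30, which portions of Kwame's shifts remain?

A, merged: 13:20-15:00, 17:20-18:00, 22:00-23:40.
B, merged: 12:10-13:10, 14:30-15:40, 18:50-21:30.
13:20-15:00 minus B → 13:20-14:30.
17:20-18:00: no B overlap → unchanged.
22:00-23:40: no B overlap → unchanged.

13:20-14:30, 17:20-18:00, 22:00-23:40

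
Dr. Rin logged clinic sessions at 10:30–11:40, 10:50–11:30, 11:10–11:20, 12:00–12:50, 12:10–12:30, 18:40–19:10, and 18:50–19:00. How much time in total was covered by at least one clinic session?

Merged: 10:30-11:40, 12:00-12:50, 18:40-19:10.
Lengths: 1 h 10 min + 50 min + 30 min = 2 h 30 min.

2 h 30 min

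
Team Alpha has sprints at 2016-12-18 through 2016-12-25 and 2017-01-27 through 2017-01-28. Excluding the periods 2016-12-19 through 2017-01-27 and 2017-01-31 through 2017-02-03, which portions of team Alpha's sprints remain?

2016-12-18 through 2016-12-25 with B removed leaves 2016-12-18 through 2016-12-18.
2017-01-27 through 2017-01-28 with B removed leaves 2017-01-28 through 2017-01-28.

2016-12-18 through 2016-12-18, 2017-01-28 through 2017-01-28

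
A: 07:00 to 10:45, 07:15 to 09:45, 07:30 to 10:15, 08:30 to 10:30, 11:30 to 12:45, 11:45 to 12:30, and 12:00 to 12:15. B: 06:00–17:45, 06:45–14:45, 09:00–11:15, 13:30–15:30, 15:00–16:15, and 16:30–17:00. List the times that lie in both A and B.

07:00–10:45, 11:30–12:45

Merge the first list: 07:00–10:45, 11:30–12:45.
Merge the second list: 06:00–17:45.
07:00–10:45 overlaps B on 07:00–10:45.
11:30–12:45 overlaps B on 11:30–12:45.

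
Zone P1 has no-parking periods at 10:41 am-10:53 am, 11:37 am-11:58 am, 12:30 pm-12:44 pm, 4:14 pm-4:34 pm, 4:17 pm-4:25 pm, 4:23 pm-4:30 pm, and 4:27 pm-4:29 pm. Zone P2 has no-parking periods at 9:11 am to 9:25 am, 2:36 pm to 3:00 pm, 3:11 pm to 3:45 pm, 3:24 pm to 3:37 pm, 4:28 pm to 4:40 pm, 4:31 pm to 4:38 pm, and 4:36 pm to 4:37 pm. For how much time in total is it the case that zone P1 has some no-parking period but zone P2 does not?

1 h 1 min

A, merged: 10:41 am–10:53 am, 11:37 am–11:58 am, 12:30 pm–12:44 pm, 4:14 pm–4:34 pm.
B, merged: 9:11 am–9:25 am, 2:36 pm–3:00 pm, 3:11 pm–3:45 pm, 4:28 pm–4:40 pm.
A \ B = 10:41 am–10:53 am, 11:37 am–11:58 am, 12:30 pm–12:44 pm, 4:14 pm–4:28 pm.
Total: 12 min + 21 min + 14 min + 14 min = 1 h 1 min.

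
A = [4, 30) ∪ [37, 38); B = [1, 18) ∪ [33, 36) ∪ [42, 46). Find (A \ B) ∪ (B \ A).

A but not B: [18, 30), [37, 38).
B but not A: [1, 4), [33, 36), [42, 46).
Combining gives A △ B.

[1, 4) ∪ [18, 30) ∪ [33, 36) ∪ [37, 38) ∪ [42, 46)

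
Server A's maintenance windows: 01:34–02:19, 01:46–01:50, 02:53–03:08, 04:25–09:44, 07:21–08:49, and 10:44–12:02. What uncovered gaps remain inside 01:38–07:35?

02:19–02:53, 03:08–04:25

After merging, the occupied span is 01:34–02:19, 02:53–03:08, 04:25–09:44, 10:44–12:02.
Complement within 01:38–07:35: 02:19–02:53, 03:08–04:25.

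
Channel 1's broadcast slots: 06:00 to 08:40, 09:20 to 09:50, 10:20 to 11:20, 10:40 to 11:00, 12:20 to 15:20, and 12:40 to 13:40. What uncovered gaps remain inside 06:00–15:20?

08:40–09:20, 09:50–10:20, 11:20–12:20

After merging, the occupied span is 06:00–08:40, 09:20–09:50, 10:20–11:20, 12:20–15:20.
Complement within 06:00–15:20: 08:40–09:20, 09:50–10:20, 11:20–12:20.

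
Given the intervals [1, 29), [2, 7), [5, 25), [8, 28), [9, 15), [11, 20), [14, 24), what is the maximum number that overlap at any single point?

Walk the sorted start/end points keeping a running depth.
The depth first hits 6 at 14.

6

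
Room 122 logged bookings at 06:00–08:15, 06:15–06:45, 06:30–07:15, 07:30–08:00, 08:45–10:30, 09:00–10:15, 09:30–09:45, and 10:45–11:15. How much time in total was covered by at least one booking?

Merged: 06:00–08:15, 08:45–10:30, 10:45–11:15.
Lengths: 2 h 15 min + 1 h 45 min + 30 min = 4 h 30 min.

4 h 30 min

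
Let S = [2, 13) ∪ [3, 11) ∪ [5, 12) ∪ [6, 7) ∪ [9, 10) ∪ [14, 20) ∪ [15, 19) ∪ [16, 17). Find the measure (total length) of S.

17

Merged: [2, 13), [14, 20).
Lengths: 11 + 6 = 17.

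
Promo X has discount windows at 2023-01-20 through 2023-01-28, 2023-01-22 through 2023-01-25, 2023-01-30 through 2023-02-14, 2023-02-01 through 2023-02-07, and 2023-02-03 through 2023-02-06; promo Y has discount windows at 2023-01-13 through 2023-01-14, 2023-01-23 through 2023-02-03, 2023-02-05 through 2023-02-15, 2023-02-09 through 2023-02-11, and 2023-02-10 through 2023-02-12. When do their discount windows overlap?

2023-01-23 through 2023-01-28, 2023-01-30 through 2023-02-03, 2023-02-05 through 2023-02-14

A, merged: 2023-01-20 through 2023-01-28, 2023-01-30 through 2023-02-14.
B, merged: 2023-01-13 through 2023-01-14, 2023-01-23 through 2023-02-03, 2023-02-05 through 2023-02-15.
2023-01-20 through 2023-01-28 overlaps B on 2023-01-23 through 2023-01-28.
2023-01-30 through 2023-02-14 overlaps B on 2023-01-30 through 2023-02-03, 2023-02-05 through 2023-02-14.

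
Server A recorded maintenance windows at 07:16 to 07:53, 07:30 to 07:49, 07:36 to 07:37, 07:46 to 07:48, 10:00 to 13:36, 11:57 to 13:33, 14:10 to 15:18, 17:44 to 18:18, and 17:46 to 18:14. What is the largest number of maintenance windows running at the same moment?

3

At 07:36, 3 of the intervals are simultaneously active.
No point has more.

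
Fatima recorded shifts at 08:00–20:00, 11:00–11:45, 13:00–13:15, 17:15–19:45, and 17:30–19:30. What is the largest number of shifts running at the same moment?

Walk the sorted start/end points keeping a running depth.
The depth first hits 3 at 17:30.

3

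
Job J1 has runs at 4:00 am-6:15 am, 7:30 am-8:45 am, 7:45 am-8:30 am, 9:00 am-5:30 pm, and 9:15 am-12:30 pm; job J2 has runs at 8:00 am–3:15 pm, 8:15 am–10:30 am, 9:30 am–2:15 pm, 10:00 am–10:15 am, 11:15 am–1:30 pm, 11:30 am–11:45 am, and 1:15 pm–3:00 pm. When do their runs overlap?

8:00 am–8:45 am, 9:00 am–3:15 pm

A, merged: 4:00 am–6:15 am, 7:30 am–8:45 am, 9:00 am–5:30 pm.
B, merged: 8:00 am–3:15 pm.
4:00 am–6:15 am meets no B interval.
7:30 am–8:45 am ∩ B → 8:00 am–8:45 am.
9:00 am–5:30 pm ∩ B → 9:00 am–3:15 pm.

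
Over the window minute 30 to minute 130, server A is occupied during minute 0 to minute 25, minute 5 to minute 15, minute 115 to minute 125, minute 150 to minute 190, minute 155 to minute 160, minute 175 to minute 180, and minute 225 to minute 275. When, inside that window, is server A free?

minute 30 to minute 115, minute 125 to minute 130

After merging, the occupied span is minute 0 to minute 25, minute 115 to minute 125, minute 150 to minute 190, minute 225 to minute 275.
Uncovered inside minute 30 to minute 130: minute 30 to minute 115, minute 125 to minute 130.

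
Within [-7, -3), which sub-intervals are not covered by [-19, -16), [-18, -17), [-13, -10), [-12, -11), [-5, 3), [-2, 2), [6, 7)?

Covered (merged): [-19, -16), [-13, -10), [-5, 3), [6, 7).
Gaps within [-7, -3): [-7, -5).

[-7, -5)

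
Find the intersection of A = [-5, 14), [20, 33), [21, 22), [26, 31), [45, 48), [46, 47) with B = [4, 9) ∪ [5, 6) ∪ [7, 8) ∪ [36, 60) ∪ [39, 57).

Merge the first list: [-5, 14), [20, 33), [45, 48).
Merge the second list: [4, 9), [36, 60).
[-5, 14) meets the second set on [4, 9).
[20, 33): no overlap with the second set.
[45, 48) meets the second set on [45, 48).

[4, 9) ∪ [45, 48)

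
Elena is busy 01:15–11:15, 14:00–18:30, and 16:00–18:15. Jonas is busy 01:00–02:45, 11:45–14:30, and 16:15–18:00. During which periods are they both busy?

A, merged: 01:15–11:15, 14:00–18:30.
01:15–11:15 meets the second set on 01:15–02:45.
14:00–18:30 meets the second set on 14:00–14:30, 16:15–18:00.

01:15–02:45, 14:00–14:30, 16:15–18:00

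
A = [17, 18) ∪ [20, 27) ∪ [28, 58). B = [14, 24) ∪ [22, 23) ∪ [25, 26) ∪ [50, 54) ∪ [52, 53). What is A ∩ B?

Merge the second list: [14, 24), [25, 26), [50, 54).
[17, 18) overlaps B on [17, 18).
[20, 27) overlaps B on [20, 24), [25, 26).
[28, 58) overlaps B on [50, 54).

[17, 18) ∪ [20, 24) ∪ [25, 26) ∪ [50, 54)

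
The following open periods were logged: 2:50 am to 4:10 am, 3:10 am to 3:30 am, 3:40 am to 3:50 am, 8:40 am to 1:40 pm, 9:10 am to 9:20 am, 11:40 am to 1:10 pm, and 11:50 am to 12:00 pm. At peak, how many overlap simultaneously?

3

Walk the sorted start/end points keeping a running depth.
The depth first hits 3 at 11:50 am.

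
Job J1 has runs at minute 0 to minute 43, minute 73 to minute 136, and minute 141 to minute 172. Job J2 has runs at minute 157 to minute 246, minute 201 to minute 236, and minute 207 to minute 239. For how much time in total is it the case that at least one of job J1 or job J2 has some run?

B, merged: minute 157 to minute 246.
A ∪ B = minute 0 to minute 43, minute 73 to minute 136, minute 141 to minute 246.
Total: 43 minutes + 63 minutes + 105 minutes = 211 minutes.

211 minutes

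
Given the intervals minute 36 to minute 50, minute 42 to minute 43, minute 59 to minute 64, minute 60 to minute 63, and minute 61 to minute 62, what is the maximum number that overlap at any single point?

Sweep endpoints in order; track running count of active intervals.
Peak of 3 reached at minute 61.

3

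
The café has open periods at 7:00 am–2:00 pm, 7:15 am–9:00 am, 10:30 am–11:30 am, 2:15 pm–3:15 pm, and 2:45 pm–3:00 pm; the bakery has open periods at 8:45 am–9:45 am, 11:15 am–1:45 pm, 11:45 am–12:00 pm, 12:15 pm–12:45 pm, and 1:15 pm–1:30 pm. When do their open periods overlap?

A, merged: 7:00 am–2:00 pm, 2:15 pm–3:15 pm.
B, merged: 8:45 am–9:45 am, 11:15 am–1:45 pm.
7:00 am–2:00 pm ∩ B → 8:45 am–9:45 am, 11:15 am–1:45 pm.
2:15 pm–3:15 pm meets no B interval.

8:45 am–9:45 am, 11:15 am–1:45 pm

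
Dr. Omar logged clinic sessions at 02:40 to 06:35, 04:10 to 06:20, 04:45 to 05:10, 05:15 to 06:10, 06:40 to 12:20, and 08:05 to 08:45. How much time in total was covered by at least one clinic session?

9 h 35 min

Merged: 02:40–06:35, 06:40–12:20.
Lengths: 3 h 55 min + 5 h 40 min = 9 h 35 min.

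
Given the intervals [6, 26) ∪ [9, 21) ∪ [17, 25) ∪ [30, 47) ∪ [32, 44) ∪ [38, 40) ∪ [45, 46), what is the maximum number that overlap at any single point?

3

Walk the sorted start/end points keeping a running depth.
The depth first hits 3 at 17.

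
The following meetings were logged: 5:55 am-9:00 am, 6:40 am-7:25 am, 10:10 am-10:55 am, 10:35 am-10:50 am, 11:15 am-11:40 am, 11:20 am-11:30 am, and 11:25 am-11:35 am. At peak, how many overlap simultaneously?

Sweep endpoints in order; track running count of active intervals.
Peak of 3 reached at 11:25 am.

3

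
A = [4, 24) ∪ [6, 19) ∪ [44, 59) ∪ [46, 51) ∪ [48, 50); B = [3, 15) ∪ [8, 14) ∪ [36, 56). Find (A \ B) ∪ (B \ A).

[3, 4) ∪ [15, 24) ∪ [36, 44) ∪ [56, 59)

Merge the first list: [4, 24), [44, 59).
Merge the second list: [3, 15), [36, 56).
A but not B: [15, 24), [56, 59).
B but not A: [3, 4), [36, 44).
Combining gives A △ B.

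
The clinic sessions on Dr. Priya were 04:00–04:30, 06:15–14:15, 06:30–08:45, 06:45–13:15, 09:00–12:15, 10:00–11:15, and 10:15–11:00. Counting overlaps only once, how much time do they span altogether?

8 h 30 min

Merged: 04:00-04:30, 06:15-14:15.
Lengths: 30 min + 8 h = 8 h 30 min.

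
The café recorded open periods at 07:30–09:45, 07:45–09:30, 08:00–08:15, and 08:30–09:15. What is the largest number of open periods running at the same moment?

3

Walk the sorted start/end points keeping a running depth.
The depth first hits 3 at 08:00.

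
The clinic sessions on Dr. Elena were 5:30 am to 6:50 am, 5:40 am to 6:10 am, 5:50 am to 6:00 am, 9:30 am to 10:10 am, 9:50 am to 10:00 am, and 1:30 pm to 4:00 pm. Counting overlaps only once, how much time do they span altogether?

Merged: 5:30 am–6:50 am, 9:30 am–10:10 am, 1:30 pm–4:00 pm.
Lengths: 1 h 20 min + 40 min + 2 h 30 min = 4 h 30 min.

4 h 30 min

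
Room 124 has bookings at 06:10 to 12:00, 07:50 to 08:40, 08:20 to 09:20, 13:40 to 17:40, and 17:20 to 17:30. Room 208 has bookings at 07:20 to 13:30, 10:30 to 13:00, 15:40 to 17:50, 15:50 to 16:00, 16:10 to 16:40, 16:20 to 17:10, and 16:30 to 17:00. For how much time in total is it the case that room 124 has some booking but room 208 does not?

Merge the first list: 06:10–12:00, 13:40–17:40.
Merge the second list: 07:20–13:30, 15:40–17:50.
A \ B = 06:10–07:20, 13:40–15:40.
Total: 1 h 10 min + 2 h = 3 h 10 min.

3 h 10 min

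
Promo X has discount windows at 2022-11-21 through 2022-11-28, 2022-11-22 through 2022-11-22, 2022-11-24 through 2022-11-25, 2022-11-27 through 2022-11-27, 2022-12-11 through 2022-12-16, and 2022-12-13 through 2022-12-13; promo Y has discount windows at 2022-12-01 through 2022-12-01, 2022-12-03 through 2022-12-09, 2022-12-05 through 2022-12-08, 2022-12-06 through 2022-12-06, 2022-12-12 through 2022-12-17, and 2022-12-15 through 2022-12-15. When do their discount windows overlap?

A, merged: 2022-11-21 through 2022-11-28, 2022-12-11 through 2022-12-16.
B, merged: 2022-12-01 through 2022-12-01, 2022-12-03 through 2022-12-09, 2022-12-12 through 2022-12-17.
2022-11-21 through 2022-11-28: no overlap with the second set.
2022-12-11 through 2022-12-16 meets the second set on 2022-12-12 through 2022-12-16.

2022-12-12 through 2022-12-16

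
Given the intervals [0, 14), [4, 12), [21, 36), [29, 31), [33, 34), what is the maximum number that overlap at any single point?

2

At 4, 2 of the intervals are simultaneously active.
No point has more.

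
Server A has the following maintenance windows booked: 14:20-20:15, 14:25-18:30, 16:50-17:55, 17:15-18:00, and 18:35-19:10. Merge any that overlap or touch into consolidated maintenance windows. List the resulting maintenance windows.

14:25–18:30 overlaps/touches 14:20–20:15 → extend to 14:20–20:15.
16:50–17:55 overlaps/touches 14:20–20:15 → extend to 14:20–20:15.
17:15–18:00 overlaps/touches 14:20–20:15 → extend to 14:20–20:15.
18:35–19:10 overlaps/touches 14:20–20:15 → extend to 14:20–20:15.

14:20–20:15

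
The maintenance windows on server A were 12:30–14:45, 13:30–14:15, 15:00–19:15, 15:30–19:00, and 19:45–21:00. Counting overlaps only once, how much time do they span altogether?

7 h 45 min

Merged: 12:30–14:45, 15:00–19:15, 19:45–21:00.
Lengths: 2 h 15 min + 4 h 15 min + 1 h 15 min = 7 h 45 min.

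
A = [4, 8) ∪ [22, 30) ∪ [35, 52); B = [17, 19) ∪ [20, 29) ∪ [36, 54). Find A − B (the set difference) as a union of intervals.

[4, 8) ∪ [29, 30) ∪ [35, 36)

[4, 8) is untouched.
[22, 30) with B removed leaves [29, 30).
[35, 52) with B removed leaves [35, 36).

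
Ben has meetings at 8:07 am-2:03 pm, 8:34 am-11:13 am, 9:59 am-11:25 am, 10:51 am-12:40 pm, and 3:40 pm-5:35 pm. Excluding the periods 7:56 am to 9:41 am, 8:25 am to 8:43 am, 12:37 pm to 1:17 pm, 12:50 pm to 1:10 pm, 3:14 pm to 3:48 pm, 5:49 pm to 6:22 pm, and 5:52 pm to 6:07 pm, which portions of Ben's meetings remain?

9:41 am–12:37 pm, 1:17 pm–2:03 pm, 3:48 pm–5:35 pm

First set merges to 8:07 am–2:03 pm, 3:40 pm–5:35 pm.
Second set merges to 7:56 am–9:41 am, 12:37 pm–1:17 pm, 3:14 pm–3:48 pm, 5:49 pm–6:22 pm.
8:07 am–2:03 pm minus B → 9:41 am–12:37 pm, 1:17 pm–2:03 pm.
3:40 pm–5:35 pm minus B → 3:48 pm–5:35 pm.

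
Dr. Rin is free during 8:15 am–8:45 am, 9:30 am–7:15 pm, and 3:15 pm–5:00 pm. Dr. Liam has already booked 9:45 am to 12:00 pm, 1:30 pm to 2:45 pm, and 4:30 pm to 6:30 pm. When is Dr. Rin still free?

8:15 am-8:45 am, 9:30 am-9:45 am, 12:00 pm-1:30 pm, 2:45 pm-4:30 pm, 6:30 pm-7:15 pm

Merge the first list: 8:15 am-8:45 am, 9:30 am-7:15 pm.
8:15 am-8:45 am is untouched.
9:30 am-7:15 pm with B removed leaves 9:30 am-9:45 am, 12:00 pm-1:30 pm, 2:45 pm-4:30 pm, 6:30 pm-7:15 pm.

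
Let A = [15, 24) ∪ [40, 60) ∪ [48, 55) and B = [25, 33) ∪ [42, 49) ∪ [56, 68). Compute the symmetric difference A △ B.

First set merges to [15, 24), [40, 60).
A \ B = [15, 24), [40, 42), [49, 56).
B \ A = [25, 33), [60, 68).
Union of the two gives the symmetric difference.

[15, 24) ∪ [25, 33) ∪ [40, 42) ∪ [49, 56) ∪ [60, 68)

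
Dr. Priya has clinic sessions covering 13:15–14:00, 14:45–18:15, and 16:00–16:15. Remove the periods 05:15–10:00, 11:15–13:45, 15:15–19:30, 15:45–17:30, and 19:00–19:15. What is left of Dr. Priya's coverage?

13:45–14:00, 14:45–15:15

First set merges to 13:15–14:00, 14:45–18:15.
Second set merges to 05:15–10:00, 11:15–13:45, 15:15–19:30.
13:15–14:00 minus B → 13:45–14:00.
14:45–18:15 minus B → 14:45–15:15.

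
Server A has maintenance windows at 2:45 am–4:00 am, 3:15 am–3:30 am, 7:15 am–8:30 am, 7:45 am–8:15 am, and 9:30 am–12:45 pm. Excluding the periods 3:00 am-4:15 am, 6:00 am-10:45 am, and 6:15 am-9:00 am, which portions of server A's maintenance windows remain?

Merge the first list: 2:45 am–4:00 am, 7:15 am–8:30 am, 9:30 am–12:45 pm.
Merge the second list: 3:00 am–4:15 am, 6:00 am–10:45 am.
2:45 am–4:00 am with B removed leaves 2:45 am–3:00 am.
7:15 am–8:30 am lies entirely inside B → drops out.
9:30 am–12:45 pm with B removed leaves 10:45 am–12:45 pm.

2:45 am–3:00 am, 10:45 am–12:45 pm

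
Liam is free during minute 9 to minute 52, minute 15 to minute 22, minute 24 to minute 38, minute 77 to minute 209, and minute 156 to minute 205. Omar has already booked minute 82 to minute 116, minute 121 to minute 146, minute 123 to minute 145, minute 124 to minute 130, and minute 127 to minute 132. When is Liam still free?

First set merges to minute 9 to minute 52, minute 77 to minute 209.
Second set merges to minute 82 to minute 116, minute 121 to minute 146.
minute 9 to minute 52: nothing removed.
minute 77 to minute 209 \ B = minute 77 to minute 82, minute 116 to minute 121, minute 146 to minute 209.

minute 9 to minute 52, minute 77 to minute 82, minute 116 to minute 121, minute 146 to minute 209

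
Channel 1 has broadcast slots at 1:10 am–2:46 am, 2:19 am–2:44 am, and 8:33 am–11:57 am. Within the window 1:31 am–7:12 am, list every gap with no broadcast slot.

2:46 am–7:12 am

The merged coverage is 1:10 am–2:46 am, 8:33 am–11:57 am.
Uncovered inside 1:31 am–7:12 am: 2:46 am–7:12 am.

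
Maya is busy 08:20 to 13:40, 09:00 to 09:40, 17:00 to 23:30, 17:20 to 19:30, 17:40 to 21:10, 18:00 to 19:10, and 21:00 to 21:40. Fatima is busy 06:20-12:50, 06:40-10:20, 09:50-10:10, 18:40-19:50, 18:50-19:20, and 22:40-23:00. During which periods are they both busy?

Merge the first list: 08:20–13:40, 17:00–23:30.
Merge the second list: 06:20–12:50, 18:40–19:50, 22:40–23:00.
08:20–13:40 meets the second set on 08:20–12:50.
17:00–23:30 meets the second set on 18:40–19:50, 22:40–23:00.

08:20–12:50, 18:40–19:50, 22:40–23:00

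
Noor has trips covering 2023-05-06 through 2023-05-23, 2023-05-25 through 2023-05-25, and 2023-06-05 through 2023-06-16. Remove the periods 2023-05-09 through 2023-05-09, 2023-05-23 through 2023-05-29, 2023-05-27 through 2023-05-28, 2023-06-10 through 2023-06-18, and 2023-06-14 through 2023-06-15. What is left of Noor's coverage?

2023-05-06 through 2023-05-08, 2023-05-10 through 2023-05-22, 2023-06-05 through 2023-06-09

B, merged: 2023-05-09 through 2023-05-09, 2023-05-23 through 2023-05-29, 2023-06-10 through 2023-06-18.
2023-05-06 through 2023-05-23 with B removed leaves 2023-05-06 through 2023-05-08, 2023-05-10 through 2023-05-22.
2023-05-25 through 2023-05-25 lies entirely inside B → drops out.
2023-06-05 through 2023-06-16 with B removed leaves 2023-06-05 through 2023-06-09.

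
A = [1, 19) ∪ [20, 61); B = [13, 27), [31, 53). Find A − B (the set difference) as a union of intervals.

[1, 13) ∪ [27, 31) ∪ [53, 61)

[1, 19) with B removed leaves [1, 13).
[20, 61) with B removed leaves [27, 31), [53, 61).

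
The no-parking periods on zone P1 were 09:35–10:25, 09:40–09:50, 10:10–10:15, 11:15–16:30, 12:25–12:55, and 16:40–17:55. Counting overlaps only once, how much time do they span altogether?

Merged: 09:35–10:25, 11:15–16:30, 16:40–17:55.
Lengths: 50 min + 5 h 15 min + 1 h 15 min = 7 h 20 min.

7 h 20 min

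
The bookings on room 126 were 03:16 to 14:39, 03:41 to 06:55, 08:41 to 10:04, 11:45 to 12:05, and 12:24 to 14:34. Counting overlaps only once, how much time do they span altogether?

Merged: 03:16–14:39.
Length: 11 h 23 min.

11 h 23 min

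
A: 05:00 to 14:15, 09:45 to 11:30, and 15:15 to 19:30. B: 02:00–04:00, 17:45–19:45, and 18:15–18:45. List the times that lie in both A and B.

17:45-19:30

First set merges to 05:00-14:15, 15:15-19:30.
Second set merges to 02:00-04:00, 17:45-19:45.
05:00-14:15 falls entirely outside B.
15:15-19:30 overlaps B on 17:45-19:30.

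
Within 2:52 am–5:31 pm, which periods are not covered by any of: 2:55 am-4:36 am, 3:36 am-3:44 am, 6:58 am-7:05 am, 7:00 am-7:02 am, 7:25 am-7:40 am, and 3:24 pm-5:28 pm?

After merging, the occupied span is 2:55 am–4:36 am, 6:58 am–7:05 am, 7:25 am–7:40 am, 3:24 pm–5:28 pm.
Gaps within 2:52 am–5:31 pm: 2:52 am–2:55 am, 4:36 am–6:58 am, 7:05 am–7:25 am, 7:40 am–3:24 pm, 5:28 pm–5:31 pm.

2:52 am–2:55 am, 4:36 am–6:58 am, 7:05 am–7:25 am, 7:40 am–3:24 pm, 5:28 pm–5:31 pm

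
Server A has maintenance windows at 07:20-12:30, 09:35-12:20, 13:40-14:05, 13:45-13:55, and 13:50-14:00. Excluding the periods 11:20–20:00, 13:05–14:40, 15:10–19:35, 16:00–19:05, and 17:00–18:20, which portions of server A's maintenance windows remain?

First set merges to 07:20–12:30, 13:40–14:05.
Second set merges to 11:20–20:00.
07:20–12:30 with B removed leaves 07:20–11:20.
13:40–14:05 lies entirely inside B → drops out.

07:20–11:20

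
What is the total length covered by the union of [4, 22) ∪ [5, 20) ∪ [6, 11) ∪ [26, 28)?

Merged: [4, 22), [26, 28).
Lengths: 18 + 2 = 20.

20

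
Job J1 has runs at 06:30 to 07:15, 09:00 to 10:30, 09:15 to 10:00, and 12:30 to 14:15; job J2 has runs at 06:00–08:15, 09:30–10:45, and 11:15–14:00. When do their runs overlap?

06:30-07:15, 09:30-10:30, 12:30-14:00

A, merged: 06:30-07:15, 09:00-10:30, 12:30-14:15.
06:30-07:15 meets the second set on 06:30-07:15.
09:00-10:30 meets the second set on 09:30-10:30.
12:30-14:15 meets the second set on 12:30-14:00.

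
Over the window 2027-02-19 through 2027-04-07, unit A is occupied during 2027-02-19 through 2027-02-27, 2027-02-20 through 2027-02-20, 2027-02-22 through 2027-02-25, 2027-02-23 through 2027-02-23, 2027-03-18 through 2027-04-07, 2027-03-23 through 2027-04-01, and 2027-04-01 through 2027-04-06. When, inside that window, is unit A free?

2027-02-28 through 2027-03-17

Covered (merged): 2027-02-19 through 2027-02-27, 2027-03-18 through 2027-04-07.
Uncovered inside 2027-02-19 through 2027-04-07: 2027-02-28 through 2027-03-17.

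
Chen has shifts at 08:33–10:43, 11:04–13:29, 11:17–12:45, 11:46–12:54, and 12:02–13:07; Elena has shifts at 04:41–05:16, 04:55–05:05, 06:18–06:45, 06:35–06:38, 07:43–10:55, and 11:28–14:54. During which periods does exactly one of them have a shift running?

04:41-05:16, 06:18-06:45, 07:43-08:33, 10:43-10:55, 11:04-11:28, 13:29-14:54

First set merges to 08:33-10:43, 11:04-13:29.
Second set merges to 04:41-05:16, 06:18-06:45, 07:43-10:55, 11:28-14:54.
Only in the first: 11:04-11:28.
Only in the second: 04:41-05:16, 06:18-06:45, 07:43-08:33, 10:43-10:55, 13:29-14:54.
Together these are the periods covered by exactly one.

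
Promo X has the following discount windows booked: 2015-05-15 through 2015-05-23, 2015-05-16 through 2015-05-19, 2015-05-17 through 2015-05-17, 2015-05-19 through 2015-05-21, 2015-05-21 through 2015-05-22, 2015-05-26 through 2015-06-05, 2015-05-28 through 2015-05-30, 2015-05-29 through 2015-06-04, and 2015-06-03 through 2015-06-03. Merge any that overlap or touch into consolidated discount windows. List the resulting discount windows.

2015-05-15 through 2015-05-23, 2015-05-26 through 2015-06-05

2015-05-16 through 2015-05-19 overlaps/touches 2015-05-15 through 2015-05-23 → extend to 2015-05-15 through 2015-05-23.
2015-05-17 through 2015-05-17 overlaps/touches 2015-05-15 through 2015-05-23 → extend to 2015-05-15 through 2015-05-23.
2015-05-19 through 2015-05-21 overlaps/touches 2015-05-15 through 2015-05-23 → extend to 2015-05-15 through 2015-05-23.
2015-05-21 through 2015-05-22 overlaps/touches 2015-05-15 through 2015-05-23 → extend to 2015-05-15 through 2015-05-23.
2015-05-26 through 2015-06-05 is disjoint → start new block.
2015-05-28 through 2015-05-30 overlaps/touches 2015-05-26 through 2015-06-05 → extend to 2015-05-26 through 2015-06-05.
2015-05-29 through 2015-06-04 overlaps/touches 2015-05-26 through 2015-06-05 → extend to 2015-05-26 through 2015-06-05.
2015-06-03 through 2015-06-03 overlaps/touches 2015-05-26 through 2015-06-05 → extend to 2015-05-26 through 2015-06-05.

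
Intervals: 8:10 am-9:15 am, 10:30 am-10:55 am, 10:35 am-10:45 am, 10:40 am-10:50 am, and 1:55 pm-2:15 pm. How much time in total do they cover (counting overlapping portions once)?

1 h 50 min

Merged: 8:10 am–9:15 am, 10:30 am–10:55 am, 1:55 pm–2:15 pm.
Lengths: 1 h 5 min + 25 min + 20 min = 1 h 50 min.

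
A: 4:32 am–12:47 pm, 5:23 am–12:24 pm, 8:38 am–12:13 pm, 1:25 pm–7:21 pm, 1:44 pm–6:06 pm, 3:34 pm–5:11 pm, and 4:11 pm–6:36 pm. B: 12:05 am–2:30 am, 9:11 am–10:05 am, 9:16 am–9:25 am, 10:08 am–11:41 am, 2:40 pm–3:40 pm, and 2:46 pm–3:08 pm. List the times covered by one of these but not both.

12:05 am-2:30 am, 4:32 am-9:11 am, 10:05 am-10:08 am, 11:41 am-12:47 pm, 1:25 pm-2:40 pm, 3:40 pm-7:21 pm

A, merged: 4:32 am-12:47 pm, 1:25 pm-7:21 pm.
B, merged: 12:05 am-2:30 am, 9:11 am-10:05 am, 10:08 am-11:41 am, 2:40 pm-3:40 pm.
A \ B = 4:32 am-9:11 am, 10:05 am-10:08 am, 11:41 am-12:47 pm, 1:25 pm-2:40 pm, 3:40 pm-7:21 pm.
B \ A = 12:05 am-2:30 am.
Union of the two gives the symmetric difference.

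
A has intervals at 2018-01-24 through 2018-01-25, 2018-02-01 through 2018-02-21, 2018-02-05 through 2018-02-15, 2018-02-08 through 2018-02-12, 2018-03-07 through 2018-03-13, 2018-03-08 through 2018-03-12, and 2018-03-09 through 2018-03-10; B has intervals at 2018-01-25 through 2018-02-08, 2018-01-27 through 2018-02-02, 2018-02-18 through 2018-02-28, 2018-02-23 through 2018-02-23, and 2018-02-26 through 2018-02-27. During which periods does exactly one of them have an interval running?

First set merges to 2018-01-24 through 2018-01-25, 2018-02-01 through 2018-02-21, 2018-03-07 through 2018-03-13.
Second set merges to 2018-01-25 through 2018-02-08, 2018-02-18 through 2018-02-28.
A but not B: 2018-01-24 through 2018-01-24, 2018-02-09 through 2018-02-17, 2018-03-07 through 2018-03-13.
B but not A: 2018-01-26 through 2018-01-31, 2018-02-22 through 2018-02-28.
Combining gives A △ B.

2018-01-24 through 2018-01-24, 2018-01-26 through 2018-01-31, 2018-02-09 through 2018-02-17, 2018-02-22 through 2018-02-28, 2018-03-07 through 2018-03-13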